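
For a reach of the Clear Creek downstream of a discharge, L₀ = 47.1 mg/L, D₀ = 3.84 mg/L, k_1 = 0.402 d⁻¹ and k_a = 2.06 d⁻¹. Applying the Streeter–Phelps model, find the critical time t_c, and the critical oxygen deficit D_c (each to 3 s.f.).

At the critical point dD/dt = 0, so k_1 L₀ e^(−k_1 t) = k_a D. Substituting D(t) from the Streeter–Phelps equation and solving for t gives
t_c = ln[(k_a/k_1)(1 − D₀(k_a−k_1)/(k_1 L₀))] / (k_a−k_1).
Here k_a−k_1 = 1.658 d⁻¹ and 1 − D₀(k_a−k_1)/(k_1 L₀) = 1 − 3.84×1.658/(0.402×47.1) = 0.6637, so
t_c = ln(5.124 × 0.6637) / 1.658 = 1.224 / 1.658 = 0.7383 d.
L(t_c) = L₀ e^(−k_1 t_c) = 47.1 × 0.7432 = 35.00 mg/L, and at the critical point k_a D_c = k_1 L, so D_c = (0.402/2.06) × 35.00 = 6.831 mg/L.

t_c ≈ 0.738 d; D_c ≈ 6.83 mg/L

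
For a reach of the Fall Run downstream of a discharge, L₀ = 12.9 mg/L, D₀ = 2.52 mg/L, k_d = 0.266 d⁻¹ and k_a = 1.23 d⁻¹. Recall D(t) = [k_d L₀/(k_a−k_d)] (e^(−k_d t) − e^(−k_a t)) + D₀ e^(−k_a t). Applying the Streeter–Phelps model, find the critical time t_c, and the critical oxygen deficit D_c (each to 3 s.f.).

With k_a/k_d = 4.624 and 1 − D₀(k_a−k_d)/(k_d L₀) = 0.2920,
t_c = ln(4.624 × 0.2920) / (1.23 − 0.266) = ln(1.350) / 0.9640 = 0.3004/0.9640 = 0.3116 d.
L(t_c) = L₀ e^(−k_d t_c) = 12.9 × 0.9204 = 11.87 mg/L, and at the critical point k_a D_c = k_d L, so D_c = (0.266/1.23) × 11.87 = 2.568 mg/L.

t_c ≈ 0.312 d; D_c ≈ 2.57 mg/L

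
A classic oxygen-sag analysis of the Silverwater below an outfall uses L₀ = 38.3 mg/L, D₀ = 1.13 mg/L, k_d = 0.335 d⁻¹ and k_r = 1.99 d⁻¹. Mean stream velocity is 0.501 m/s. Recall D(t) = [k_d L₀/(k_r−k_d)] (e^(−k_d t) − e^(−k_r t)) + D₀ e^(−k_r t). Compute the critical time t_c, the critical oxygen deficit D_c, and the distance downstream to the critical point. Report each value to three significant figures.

With k_r/k_d = 5.940 and 1 − D₀(k_r−k_d)/(k_d L₀) = 0.8542,
t_c = ln(5.940 × 0.8542) / (1.99 − 0.335) = ln(5.074) / 1.655 = 1.624/1.655 = 0.9814 d.
L(t_c) = L₀ e^(−k_d t_c) = 38.3 × 0.7198 = 27.57 mg/L, and at the critical point k_r D_c = k_d L, so D_c = (0.335/1.99) × 27.57 = 4.641 mg/L.
x_c = v t_c = 0.501 m/s × 0.9814 d × 86400 s/d = 42480 m ≈ 42.5 km.

t_c ≈ 0.981 d; D_c ≈ 4.64 mg/L; x_c ≈ 42.5 km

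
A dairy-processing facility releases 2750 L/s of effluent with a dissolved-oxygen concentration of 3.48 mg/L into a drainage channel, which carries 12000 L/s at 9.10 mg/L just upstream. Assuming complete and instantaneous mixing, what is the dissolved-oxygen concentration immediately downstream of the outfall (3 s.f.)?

Flow-weighted mixing: C = (Q_r C_r + Q_w C_w)/(Q_r + Q_w)
= (12000×9.10 + 2750×3.48)/(12000 + 2750) = 118800/14750 = 8.052 mg/L.

8.05 mg/L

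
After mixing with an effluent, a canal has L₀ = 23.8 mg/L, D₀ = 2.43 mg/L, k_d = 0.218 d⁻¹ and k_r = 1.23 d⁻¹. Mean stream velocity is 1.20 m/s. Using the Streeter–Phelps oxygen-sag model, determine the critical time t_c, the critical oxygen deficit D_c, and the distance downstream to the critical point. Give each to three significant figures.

t_c ≈ 1.07 d; D_c ≈ 3.34 mg/L; x_c ≈ 111 km

t_c = [1/(k_r−k_d)] ln[(k_r/k_d)(1 − D₀(k_r−k_d)/(k_d L₀))]
= [1/(1.23−0.218)] ln[(1.23/0.218)(1 − 2.43×1.012/(0.218×23.8))]
= (1/1.012) ln[5.642 × 0.5260] = 0.9881 × ln(2.968) = 0.9881 × 1.088 = 1.075 d.
L(t_c) = L₀ e^(−k_d t_c) = 23.8 × 0.7911 = 18.83 mg/L, and at the critical point k_r D_c = k_d L, so D_c = (0.218/1.23) × 18.83 = 3.337 mg/L.
x_c = v t_c = 1.20 m/s × 1.075 d × 86400 s/d = 111500 m ≈ 111 km.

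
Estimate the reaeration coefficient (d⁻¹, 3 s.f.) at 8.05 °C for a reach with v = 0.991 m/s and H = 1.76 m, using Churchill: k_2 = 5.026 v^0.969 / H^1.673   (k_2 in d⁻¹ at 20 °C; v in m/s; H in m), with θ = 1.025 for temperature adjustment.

k_2(20) = 5.026 × 0.991^0.969 / 1.76^1.673 = 5.026 × 0.9913 / 2.575 = 1.935 d⁻¹.
k_2(8.05) = 1.935 × 1.025^(8.05−20) = 1.935 × 0.7445 = 1.441 d⁻¹.

k_2 ≈ 1.44 d⁻¹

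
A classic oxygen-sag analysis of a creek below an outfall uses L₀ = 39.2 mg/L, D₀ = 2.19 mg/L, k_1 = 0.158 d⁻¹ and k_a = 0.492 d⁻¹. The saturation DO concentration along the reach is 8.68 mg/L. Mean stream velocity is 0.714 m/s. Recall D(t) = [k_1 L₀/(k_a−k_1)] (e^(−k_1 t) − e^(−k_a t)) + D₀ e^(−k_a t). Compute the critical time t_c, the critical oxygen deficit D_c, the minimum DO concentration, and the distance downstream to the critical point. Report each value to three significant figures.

With k_a/k_1 = 3.114 and 1 − D₀(k_a−k_1)/(k_1 L₀) = 0.8819,
t_c = ln(3.114 × 0.8819) / (0.492 − 0.158) = ln(2.746) / 0.3340 = 1.010/0.3340 = 3.025 d.
L(t_c) = L₀ e^(−k_1 t_c) = 39.2 × 0.6201 = 24.31 mg/L, and at the critical point k_a D_c = k_1 L, so D_c = (0.158/0.492) × 24.31 = 7.806 mg/L.
Minimum DO = C_s − D_c = 8.68 − 7.806 = 0.8739 mg/L.
x_c = v t_c = 0.714 m/s × 3.025 d × 86400 s/d = 186600 m ≈ 187 km.

t_c ≈ 3.02 d; D_c ≈ 7.81 mg/L; min DO ≈ 0.874 mg/L; x_c ≈ 187 km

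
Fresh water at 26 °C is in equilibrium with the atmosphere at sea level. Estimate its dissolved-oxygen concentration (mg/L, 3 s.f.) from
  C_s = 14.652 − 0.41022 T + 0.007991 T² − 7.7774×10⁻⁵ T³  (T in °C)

C_s ≈ 8.02 mg/L

C_s = 14.652 − 0.41022×26 + 0.007991×26² − 7.7774×10⁻⁵×26³ = 8.021 mg/L.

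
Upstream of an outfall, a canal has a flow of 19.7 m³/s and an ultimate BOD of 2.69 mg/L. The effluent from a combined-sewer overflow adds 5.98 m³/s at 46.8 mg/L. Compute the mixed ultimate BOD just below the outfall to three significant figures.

Flow-weighted mixing: C = (Q_r C_r + Q_w C_w)/(Q_r + Q_w)
= (19.7×2.69 + 5.98×46.8)/(19.7 + 5.98) = 332.9/25.68 = 12.96 mg/L.

13.0 mg/L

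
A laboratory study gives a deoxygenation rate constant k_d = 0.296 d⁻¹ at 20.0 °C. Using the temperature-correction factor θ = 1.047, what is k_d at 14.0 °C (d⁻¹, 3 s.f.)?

k_d ≈ 0.225 d⁻¹

k_d(T₂) = k_d(T₁) · θ^(T₂−T₁) = 0.296 × 1.047^(14.0−20.0)
= 0.296 × 1.047^-6.00 = 0.296 × 0.7591 = 0.2247 d⁻¹.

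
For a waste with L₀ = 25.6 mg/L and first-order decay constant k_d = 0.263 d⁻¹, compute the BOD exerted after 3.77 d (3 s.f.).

y ≈ 16.1 mg/L

y_t = L₀(1 − e^(−k_d t)) = 25.6 × (1 − e^(−0.263×3.77))
= 25.6 × (1 − 0.3710) = 25.6 × 0.6290 = 16.10 mg/L.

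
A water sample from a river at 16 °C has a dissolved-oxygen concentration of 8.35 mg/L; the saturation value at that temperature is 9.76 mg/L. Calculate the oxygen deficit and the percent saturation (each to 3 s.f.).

D = C_s − C = 9.76 − 8.35 = 1.41 mg/L.
% saturation = 8.35/9.76 × 100 = 85.6 %.

D ≈ 1.41 mg/L; 85.6 % saturation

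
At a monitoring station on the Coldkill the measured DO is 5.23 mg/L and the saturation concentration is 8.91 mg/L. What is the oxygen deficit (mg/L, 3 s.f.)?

D ≈ 3.68 mg/L

D = C_s − C = 8.91 − 5.23 = 3.68 mg/L.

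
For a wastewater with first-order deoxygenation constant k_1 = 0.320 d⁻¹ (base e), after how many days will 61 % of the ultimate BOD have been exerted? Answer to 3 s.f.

y/L₀ = 1 − e^(−k_1 t) = 0.61 ⇒ e^(−k_1 t) = 0.390
t = −ln(0.390) / 0.320 = 0.9416 / 0.320 = 2.943 d.

t ≈ 2.94 d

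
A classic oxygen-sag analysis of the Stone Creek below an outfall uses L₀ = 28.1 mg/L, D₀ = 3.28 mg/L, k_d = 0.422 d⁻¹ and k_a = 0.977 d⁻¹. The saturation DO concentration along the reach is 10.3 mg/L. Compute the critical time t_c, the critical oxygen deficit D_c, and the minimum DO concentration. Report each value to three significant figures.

t_c = [1/(k_a−k_d)] ln[(k_a/k_d)(1 − D₀(k_a−k_d)/(k_d L₀))]
= [1/(0.977−0.422)] ln[(0.977/0.422)(1 − 3.28×0.5550/(0.422×28.1))]
= (1/0.5550) ln[2.315 × 0.8465] = 1.802 × ln(1.960) = 1.802 × 0.6728 = 1.212 d.
L(t_c) = L₀ e^(−k_d t_c) = 28.1 × 0.5995 = 16.85 mg/L, and at the critical point k_a D_c = k_d L, so D_c = (0.422/0.977) × 16.85 = 7.277 mg/L.
Minimum DO = C_s − D_c = 10.3 − 7.277 = 3.023 mg/L.

t_c ≈ 1.21 d; D_c ≈ 7.28 mg/L; min DO ≈ 3.02 mg/L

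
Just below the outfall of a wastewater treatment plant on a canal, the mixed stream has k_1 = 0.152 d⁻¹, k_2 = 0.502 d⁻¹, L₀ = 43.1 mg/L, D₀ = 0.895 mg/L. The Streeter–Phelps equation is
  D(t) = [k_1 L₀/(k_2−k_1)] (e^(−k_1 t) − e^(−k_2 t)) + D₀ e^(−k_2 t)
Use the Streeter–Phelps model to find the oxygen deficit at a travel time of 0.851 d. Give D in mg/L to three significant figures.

D ≈ 4.82 mg/L

k_1 L₀/(k_2−k_1) = 0.152×43.1/(0.502−0.152) = 6.551/0.3500 = 18.72 mg/L.
e^(−k_1 t) = e^(−0.152×0.8510) = 0.8787; e^(−k_2 t) = e^(−0.502×0.8510) = 0.6523.
D = 18.72 × (0.8787 − 0.6523) + 0.895 × 0.6523 = 4.236 + 0.5838 = 4.820 mg/L.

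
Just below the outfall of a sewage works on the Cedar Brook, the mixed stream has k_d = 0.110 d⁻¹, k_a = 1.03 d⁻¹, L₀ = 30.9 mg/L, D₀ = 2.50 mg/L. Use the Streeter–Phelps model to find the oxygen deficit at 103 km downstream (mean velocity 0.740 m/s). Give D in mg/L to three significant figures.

Travel time t = x/v = 103 km / (0.740 m/s) = 103000 m / 0.740 m/s = 139200 s = 1.611 d.
k_d L₀/(k_a−k_d) = 0.110×30.9/(1.03−0.110) = 3.399/0.9200 = 3.695 mg/L.
e^(−k_d t) = e^(−0.110×1.611) = 0.8376; e^(−k_a t) = e^(−1.03×1.611) = 0.1903.
D = 3.695 × (0.8376 − 0.1903) + 2.50 × 0.1903 = 2.392 + 0.4757 = 2.867 mg/L.

D ≈ 2.87 mg/L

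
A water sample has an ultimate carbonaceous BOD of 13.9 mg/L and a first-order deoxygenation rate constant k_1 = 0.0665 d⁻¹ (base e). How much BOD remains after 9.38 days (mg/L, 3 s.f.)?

L_t = L₀ e^(−k_1 t) = 13.9 × e^(−0.0665×9.38) = 13.9 × 0.5359 = 7.449 mg/L.

L ≈ 7.45 mg/L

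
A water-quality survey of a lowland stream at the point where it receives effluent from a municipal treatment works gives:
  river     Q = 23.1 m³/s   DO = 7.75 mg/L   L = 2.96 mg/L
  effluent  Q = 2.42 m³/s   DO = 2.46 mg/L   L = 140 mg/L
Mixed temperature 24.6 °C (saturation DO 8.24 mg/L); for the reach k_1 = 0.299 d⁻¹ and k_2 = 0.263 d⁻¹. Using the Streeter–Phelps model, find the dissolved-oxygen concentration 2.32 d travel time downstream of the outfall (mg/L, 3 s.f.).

Mixed DO = (23.1×7.75 + 2.42×2.46)/(23.1+2.42) = 185.0/25.52 = 7.248 mg/L.
Mixed L₀ = (23.1×2.96 + 2.42×140)/(25.52) = 407.2/25.52 = 15.96 mg/L.
Initial deficit D₀ = C_s − DO₀ = 8.24 − 7.248 = 0.9916 mg/L.
D(2.32) = [0.299×15.96/(0.263−0.299)](e^(−0.299×2.32) − e^(−0.263×2.32)) + 0.9916 e^(−0.263×2.32)
= -132.5 × (0.4997 − 0.5433) + 0.9916 × 0.5433 = 6.307 mg/L.
DO = 8.24 − 6.307 = 1.933 mg/L.

DO ≈ 1.93 mg/L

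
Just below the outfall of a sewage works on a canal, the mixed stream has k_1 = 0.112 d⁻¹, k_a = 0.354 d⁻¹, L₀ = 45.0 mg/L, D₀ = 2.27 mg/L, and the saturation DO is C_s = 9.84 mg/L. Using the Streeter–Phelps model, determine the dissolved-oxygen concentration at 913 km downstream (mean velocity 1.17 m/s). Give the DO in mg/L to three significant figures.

Travel time t = x/v = 913 km / (1.17 m/s) = 913000 m / 1.17 m/s = 780300 s = 9.032 d.
k_1 L₀/(k_a−k_1) = 0.112×45.0/(0.354−0.112) = 5.040/0.2420 = 20.83 mg/L.
e^(−k_1 t) = e^(−0.112×9.032) = 0.3637; e^(−k_a t) = e^(−0.354×9.032) = 0.04088.
D = 20.83 × (0.3637 − 0.04088) + 2.27 × 0.04088 = 6.722 + 0.09279 = 6.815 mg/L.
DO = C_s − D = 9.84 − 6.815 = 3.025 mg/L.

DO ≈ 3.02 mg/L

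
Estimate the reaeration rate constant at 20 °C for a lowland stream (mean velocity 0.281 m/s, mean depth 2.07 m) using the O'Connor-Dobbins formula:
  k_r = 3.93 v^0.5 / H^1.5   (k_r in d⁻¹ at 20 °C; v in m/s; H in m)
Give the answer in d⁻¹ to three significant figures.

k_r = 3.93 × 0.281^0.5 / 2.07^1.5 = 3.93 × 0.5301 / 2.978 = 0.6995 d⁻¹.

k_r ≈ 0.700 d⁻¹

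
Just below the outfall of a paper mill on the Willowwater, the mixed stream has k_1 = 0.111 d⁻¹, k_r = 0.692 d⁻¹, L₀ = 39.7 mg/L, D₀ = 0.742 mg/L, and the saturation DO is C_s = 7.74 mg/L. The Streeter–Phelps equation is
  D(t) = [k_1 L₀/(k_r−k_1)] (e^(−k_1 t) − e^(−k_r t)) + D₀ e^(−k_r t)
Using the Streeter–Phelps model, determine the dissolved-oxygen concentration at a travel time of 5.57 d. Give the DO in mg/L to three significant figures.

k_1 L₀/(k_r−k_1) = 0.111×39.7/(0.692−0.111) = 4.407/0.5810 = 7.585 mg/L.
e^(−k_1 t) = e^(−0.111×5.570) = 0.5389; e^(−k_r t) = e^(−0.692×5.570) = 0.02119.
D = 7.585 × (0.5389 − 0.02119) + 0.742 × 0.02119 = 3.927 + 0.01572 = 3.942 mg/L.
DO = C_s − D = 7.74 − 3.942 = 3.798 mg/L.

DO ≈ 3.80 mg/L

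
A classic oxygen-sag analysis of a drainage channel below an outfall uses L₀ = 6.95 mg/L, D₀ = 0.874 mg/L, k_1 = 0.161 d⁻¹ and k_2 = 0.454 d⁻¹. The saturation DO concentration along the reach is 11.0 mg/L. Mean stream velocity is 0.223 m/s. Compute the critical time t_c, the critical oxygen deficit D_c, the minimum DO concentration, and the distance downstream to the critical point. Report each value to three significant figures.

At the critical point dD/dt = 0, so k_1 L₀ e^(−k_1 t) = k_2 D. Substituting D(t) from the Streeter–Phelps equation and solving for t gives
t_c = ln[(k_2/k_1)(1 − D₀(k_2−k_1)/(k_1 L₀))] / (k_2−k_1).
Here k_2−k_1 = 0.2930 d⁻¹ and 1 − D₀(k_2−k_1)/(k_1 L₀) = 1 − 0.874×0.2930/(0.161×6.95) = 0.7711, so
t_c = ln(2.820 × 0.7711) / 0.2930 = 0.7768 / 0.2930 = 2.651 d.
D_c = (k_1/k_2) L₀ e^(−k_1 t_c) = (0.161/0.454) × 6.95 × e^(−0.161×2.651) = 0.3546 × 6.95 × 0.6526 = 1.608 mg/L.
Minimum DO = C_s − D_c = 11.0 − 1.608 = 9.392 mg/L.
x_c = v t_c = 0.223 m/s × 2.651 d × 86400 s/d = 51080 m ≈ 51.1 km.

t_c ≈ 2.65 d; D_c ≈ 1.61 mg/L; min DO ≈ 9.39 mg/L; x_c ≈ 51.1 km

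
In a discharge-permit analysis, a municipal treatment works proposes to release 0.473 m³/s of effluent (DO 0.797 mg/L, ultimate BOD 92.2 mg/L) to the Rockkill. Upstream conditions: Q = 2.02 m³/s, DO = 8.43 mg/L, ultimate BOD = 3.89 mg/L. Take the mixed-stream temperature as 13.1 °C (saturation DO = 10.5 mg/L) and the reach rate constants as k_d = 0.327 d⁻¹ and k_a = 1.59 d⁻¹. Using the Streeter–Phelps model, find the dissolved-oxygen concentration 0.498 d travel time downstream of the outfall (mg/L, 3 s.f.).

Mixed DO = (2.02×8.43 + 0.473×0.797)/(2.02+0.473) = 17.41/2.493 = 6.982 mg/L.
Mixed L₀ = (2.02×3.89 + 0.473×92.2)/(2.493) = 51.47/2.493 = 20.65 mg/L.
Initial deficit D₀ = C_s − DO₀ = 10.5 − 6.982 = 3.518 mg/L.
D(0.498) = [0.327×20.65/(1.59−0.327)](e^(−0.327×0.498) − e^(−1.59×0.498)) + 3.518 e^(−1.59×0.498)
= 5.345 × (0.8497 − 0.4530) + 3.518 × 0.4530 = 3.714 mg/L.
DO = 10.5 − 3.714 = 6.786 mg/L.

DO ≈ 6.79 mg/L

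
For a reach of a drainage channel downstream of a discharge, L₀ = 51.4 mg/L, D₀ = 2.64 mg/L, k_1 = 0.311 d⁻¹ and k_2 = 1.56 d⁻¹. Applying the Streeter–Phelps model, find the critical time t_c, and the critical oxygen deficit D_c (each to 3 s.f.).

With k_2/k_1 = 5.016 and 1 − D₀(k_2−k_1)/(k_1 L₀) = 0.7937,
t_c = ln(5.016 × 0.7937) / (1.56 − 0.311) = ln(3.981) / 1.249 = 1.382/1.249 = 1.106 d.
L(t_c) = L₀ e^(−k_1 t_c) = 51.4 × 0.7089 = 36.44 mg/L, and at the critical point k_2 D_c = k_1 L, so D_c = (0.311/1.56) × 36.44 = 7.264 mg/L.

t_c ≈ 1.11 d; D_c ≈ 7.26 mg/L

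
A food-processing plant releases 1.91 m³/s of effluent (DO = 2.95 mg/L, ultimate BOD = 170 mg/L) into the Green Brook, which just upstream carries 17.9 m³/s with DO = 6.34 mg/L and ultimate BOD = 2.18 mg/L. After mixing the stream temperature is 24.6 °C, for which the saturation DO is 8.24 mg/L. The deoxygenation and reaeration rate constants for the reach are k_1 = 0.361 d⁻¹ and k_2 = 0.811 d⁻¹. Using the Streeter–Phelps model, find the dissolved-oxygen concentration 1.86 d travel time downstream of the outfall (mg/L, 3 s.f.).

Mixed DO = (17.9×6.34 + 1.91×2.95)/(17.9+1.91) = 119.1/19.81 = 6.013 mg/L.
Mixed L₀ = (17.9×2.18 + 1.91×170)/(19.81) = 363.7/19.81 = 18.36 mg/L.
Initial deficit D₀ = C_s − DO₀ = 8.24 − 6.013 = 2.227 mg/L.
D(1.86) = [0.361×18.36/(0.811−0.361)](e^(−0.361×1.86) − e^(−0.811×1.86)) + 2.227 e^(−0.811×1.86)
= 14.73 × (0.5110 − 0.2213) + 2.227 × 0.2213 = 4.760 mg/L.
DO = 8.24 − 4.760 = 3.480 mg/L.

DO ≈ 3.48 mg/L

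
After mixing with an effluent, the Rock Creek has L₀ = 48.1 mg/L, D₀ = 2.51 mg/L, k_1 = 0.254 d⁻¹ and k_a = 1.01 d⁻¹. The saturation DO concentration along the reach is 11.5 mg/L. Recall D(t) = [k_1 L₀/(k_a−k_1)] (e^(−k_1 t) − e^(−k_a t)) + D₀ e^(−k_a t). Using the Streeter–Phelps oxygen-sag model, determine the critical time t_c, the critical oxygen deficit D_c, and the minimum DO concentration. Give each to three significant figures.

t_c = [1/(k_a−k_1)] ln[(k_a/k_1)(1 − D₀(k_a−k_1)/(k_1 L₀))]
= [1/(1.01−0.254)] ln[(1.01/0.254)(1 − 2.51×0.7560/(0.254×48.1))]
= (1/0.7560) ln[3.976 × 0.8447] = 1.323 × ln(3.359) = 1.323 × 1.212 = 1.603 d.
L(t_c) = L₀ e^(−k_1 t_c) = 48.1 × 0.6656 = 32.02 mg/L, and at the critical point k_a D_c = k_1 L, so D_c = (0.254/1.01) × 32.02 = 8.051 mg/L.
Minimum DO = C_s − D_c = 11.5 − 8.051 = 3.449 mg/L.

t_c ≈ 1.60 d; D_c ≈ 8.05 mg/L; min DO ≈ 3.45 mg/L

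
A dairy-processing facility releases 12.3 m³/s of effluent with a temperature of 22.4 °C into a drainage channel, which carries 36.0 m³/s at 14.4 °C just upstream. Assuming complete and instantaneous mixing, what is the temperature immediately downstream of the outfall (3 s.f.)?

16.4 °C

Flow-weighted mixing: C = (Q_r C_r + Q_w C_w)/(Q_r + Q_w)
= (36.0×14.4 + 12.3×22.4)/(36.0 + 12.3) = 793.9/48.30 = 16.44 °C.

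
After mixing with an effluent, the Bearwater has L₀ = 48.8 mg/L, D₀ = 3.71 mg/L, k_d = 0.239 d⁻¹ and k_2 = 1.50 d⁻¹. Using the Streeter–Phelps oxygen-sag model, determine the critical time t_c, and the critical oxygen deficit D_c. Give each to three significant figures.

At the critical point dD/dt = 0, so k_d L₀ e^(−k_d t) = k_2 D. Substituting D(t) from the Streeter–Phelps equation and solving for t gives
t_c = ln[(k_2/k_d)(1 − D₀(k_2−k_d)/(k_d L₀))] / (k_2−k_d).
Here k_2−k_d = 1.261 d⁻¹ and 1 − D₀(k_2−k_d)/(k_d L₀) = 1 − 3.71×1.261/(0.239×48.8) = 0.5989, so
t_c = ln(6.276 × 0.5989) / 1.261 = 1.324 / 1.261 = 1.050 d.
D_c = (k_d/k_2) L₀ e^(−k_d t_c) = (0.239/1.50) × 48.8 × e^(−0.239×1.050) = 0.1593 × 48.8 × 0.7781 = 6.050 mg/L.

t_c ≈ 1.05 d; D_c ≈ 6.05 mg/L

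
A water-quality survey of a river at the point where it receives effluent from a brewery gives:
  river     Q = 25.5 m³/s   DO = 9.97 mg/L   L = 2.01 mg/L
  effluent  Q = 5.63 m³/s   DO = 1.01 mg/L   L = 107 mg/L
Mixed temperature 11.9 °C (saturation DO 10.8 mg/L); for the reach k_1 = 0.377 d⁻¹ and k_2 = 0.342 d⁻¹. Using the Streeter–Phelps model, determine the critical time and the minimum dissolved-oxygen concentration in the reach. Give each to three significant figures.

t_c ≈ 2.48 d; minimum DO ≈ 1.70 mg/L

Mixed DO = (25.5×9.97 + 5.63×1.01)/(25.5+5.63) = 259.9/31.13 = 8.350 mg/L.
Mixed L₀ = (25.5×2.01 + 5.63×107)/(31.13) = 653.7/31.13 = 21.00 mg/L.
Initial deficit D₀ = C_s − DO₀ = 10.8 − 8.350 = 2.450 mg/L.
t_c = (1/-0.03500) ln[(0.342/0.377)(1 − 2.450×-0.03500/(0.377×21.00))] = -28.57 × ln(0.9170) = 2.476 d.
D_c = (0.377/0.342) × 21.00 × e^(−0.377×2.476) = 1.102 × 21.00 × 0.3932 = 9.101 mg/L.
Minimum DO = 10.8 − 9.101 = 1.699 mg/L.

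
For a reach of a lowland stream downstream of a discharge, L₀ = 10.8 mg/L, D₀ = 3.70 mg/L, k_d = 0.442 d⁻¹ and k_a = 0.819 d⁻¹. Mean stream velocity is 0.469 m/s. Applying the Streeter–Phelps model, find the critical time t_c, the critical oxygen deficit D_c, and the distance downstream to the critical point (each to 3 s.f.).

t_c ≈ 0.719 d; D_c ≈ 4.24 mg/L; x_c ≈ 29.1 km

t_c = [1/(k_a−k_d)] ln[(k_a/k_d)(1 − D₀(k_a−k_d)/(k_d L₀))]
= [1/(0.819−0.442)] ln[(0.819/0.442)(1 − 3.70×0.3770/(0.442×10.8))]
= (1/0.3770) ln[1.853 × 0.7078] = 2.653 × ln(1.311) = 2.653 × 0.2712 = 0.7193 d.
L(t_c) = L₀ e^(−k_d t_c) = 10.8 × 0.7277 = 7.859 mg/L, and at the critical point k_a D_c = k_d L, so D_c = (0.442/0.819) × 7.859 = 4.241 mg/L.
x_c = v t_c = 0.469 m/s × 0.7193 d × 86400 s/d = 29150 m ≈ 29.1 km.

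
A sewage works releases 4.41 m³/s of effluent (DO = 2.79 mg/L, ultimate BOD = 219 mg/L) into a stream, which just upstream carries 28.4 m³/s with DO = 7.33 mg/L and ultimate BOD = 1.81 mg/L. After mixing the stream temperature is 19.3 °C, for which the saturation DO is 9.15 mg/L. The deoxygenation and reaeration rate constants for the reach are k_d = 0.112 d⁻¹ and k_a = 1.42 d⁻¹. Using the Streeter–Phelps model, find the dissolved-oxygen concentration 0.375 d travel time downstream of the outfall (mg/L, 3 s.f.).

DO ≈ 6.74 mg/L

Mixed DO = (28.4×7.33 + 4.41×2.79)/(28.4+4.41) = 220.5/32.81 = 6.720 mg/L.
Mixed L₀ = (28.4×1.81 + 4.41×219)/(32.81) = 1017/32.81 = 31.00 mg/L.
Initial deficit D₀ = C_s − DO₀ = 9.15 − 6.720 = 2.430 mg/L.
D(0.375) = [0.112×31.00/(1.42−0.112)](e^(−0.112×0.375) − e^(−1.42×0.375)) + 2.430 e^(−1.42×0.375)
= 2.655 × (0.9589 − 0.5871) + 2.430 × 0.5871 = 2.414 mg/L.
DO = 9.15 − 2.414 = 6.736 mg/L.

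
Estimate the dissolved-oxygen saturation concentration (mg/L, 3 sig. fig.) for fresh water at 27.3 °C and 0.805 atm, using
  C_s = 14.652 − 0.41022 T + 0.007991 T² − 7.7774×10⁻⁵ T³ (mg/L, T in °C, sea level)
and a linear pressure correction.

C_s ≈ 6.30 mg/L

At sea level: C_s = 14.652 − 0.41022×27.3 + 0.007991×27.3² − 7.7774×10⁻⁵×27.3³ = 7.826 mg/L.
Pressure correction: C_s' = 7.826 × 0.805 = 6.300 mg/L.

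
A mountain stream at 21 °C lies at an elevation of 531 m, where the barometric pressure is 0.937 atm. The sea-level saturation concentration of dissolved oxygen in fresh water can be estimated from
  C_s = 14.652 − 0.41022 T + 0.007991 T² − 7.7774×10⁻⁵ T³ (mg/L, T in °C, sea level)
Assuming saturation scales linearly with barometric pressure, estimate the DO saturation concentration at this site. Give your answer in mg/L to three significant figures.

C_s ≈ 8.28 mg/L

At sea level: C_s = 14.652 − 0.41022×21 + 0.007991×21² − 7.7774×10⁻⁵×21³ = 8.841 mg/L.
Pressure correction: C_s' = 8.841 × 0.937 = 8.284 mg/L.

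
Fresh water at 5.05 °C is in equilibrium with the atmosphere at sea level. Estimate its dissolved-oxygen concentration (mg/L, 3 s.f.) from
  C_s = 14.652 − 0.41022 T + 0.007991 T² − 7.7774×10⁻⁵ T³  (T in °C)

C_s = 14.652 − 0.41022×5.05 + 0.007991×5.05² − 7.7774×10⁻⁵×5.05³ = 12.77 mg/L.

C_s ≈ 12.8 mg/L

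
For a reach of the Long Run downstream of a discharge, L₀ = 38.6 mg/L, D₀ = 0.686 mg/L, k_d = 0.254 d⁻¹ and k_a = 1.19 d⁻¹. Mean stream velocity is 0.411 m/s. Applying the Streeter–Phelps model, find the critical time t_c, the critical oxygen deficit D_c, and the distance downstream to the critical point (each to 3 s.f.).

t_c = [1/(k_a−k_d)] ln[(k_a/k_d)(1 − D₀(k_a−k_d)/(k_d L₀))]
= [1/(1.19−0.254)] ln[(1.19/0.254)(1 − 0.686×0.9360/(0.254×38.6))]
= (1/0.9360) ln[4.685 × 0.9345] = 1.068 × ln(4.378) = 1.068 × 1.477 = 1.578 d.
L(t_c) = L₀ e^(−k_d t_c) = 38.6 × 0.6698 = 25.86 mg/L, and at the critical point k_a D_c = k_d L, so D_c = (0.254/1.19) × 25.86 = 5.519 mg/L.
x_c = v t_c = 0.411 m/s × 1.578 d × 86400 s/d = 56020 m ≈ 56.0 km.

t_c ≈ 1.58 d; D_c ≈ 5.52 mg/L; x_c ≈ 56.0 km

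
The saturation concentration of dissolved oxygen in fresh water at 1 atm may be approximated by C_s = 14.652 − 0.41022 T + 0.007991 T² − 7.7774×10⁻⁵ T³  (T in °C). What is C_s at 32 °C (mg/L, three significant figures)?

C_s = 14.652 − 0.41022×32 + 0.007991×32² − 7.7774×10⁻⁵×32³ = 7.159 mg/L.

C_s ≈ 7.16 mg/L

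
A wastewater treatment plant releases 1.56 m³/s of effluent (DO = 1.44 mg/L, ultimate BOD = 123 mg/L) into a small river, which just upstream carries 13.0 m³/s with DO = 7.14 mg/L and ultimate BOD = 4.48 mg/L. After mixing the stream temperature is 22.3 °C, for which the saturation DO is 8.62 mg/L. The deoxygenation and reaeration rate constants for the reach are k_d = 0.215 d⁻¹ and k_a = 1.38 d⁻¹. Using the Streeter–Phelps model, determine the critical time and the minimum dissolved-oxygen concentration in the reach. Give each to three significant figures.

Mixed DO = (13.0×7.14 + 1.56×1.44)/(13.0+1.56) = 95.07/14.56 = 6.529 mg/L.
Mixed L₀ = (13.0×4.48 + 1.56×123)/(14.56) = 250.1/14.56 = 17.18 mg/L.
Initial deficit D₀ = C_s − DO₀ = 8.62 − 6.529 = 2.091 mg/L.
t_c = (1/1.165) ln[(1.38/0.215)(1 − 2.091×1.165/(0.215×17.18))] = 0.8584 × ln(2.186) = 0.6712 d.
D_c = (0.215/1.38) × 17.18 × e^(−0.215×0.6712) = 0.1558 × 17.18 × 0.8656 = 2.317 mg/L.
Minimum DO = 8.62 − 2.317 = 6.303 mg/L.

t_c ≈ 0.671 d; minimum DO ≈ 6.30 mg/L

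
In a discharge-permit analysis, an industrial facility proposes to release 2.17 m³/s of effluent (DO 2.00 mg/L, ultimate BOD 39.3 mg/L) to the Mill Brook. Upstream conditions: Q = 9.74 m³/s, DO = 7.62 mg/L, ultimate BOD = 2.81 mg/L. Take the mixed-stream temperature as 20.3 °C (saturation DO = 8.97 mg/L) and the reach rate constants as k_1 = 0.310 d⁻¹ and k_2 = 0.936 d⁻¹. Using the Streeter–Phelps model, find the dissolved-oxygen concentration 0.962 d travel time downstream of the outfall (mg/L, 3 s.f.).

Mixed DO = (9.74×7.62 + 2.17×2.00)/(9.74+2.17) = 78.56/11.91 = 6.596 mg/L.
Mixed L₀ = (9.74×2.81 + 2.17×39.3)/(11.91) = 112.7/11.91 = 9.458 mg/L.
Initial deficit D₀ = C_s − DO₀ = 8.97 − 6.596 = 2.374 mg/L.
D(0.962) = [0.310×9.458/(0.936−0.310)](e^(−0.310×0.962) − e^(−0.936×0.962)) + 2.374 e^(−0.936×0.962)
= 4.684 × (0.7421 − 0.4064) + 2.374 × 0.4064 = 2.537 mg/L.
DO = 8.97 − 2.537 = 6.433 mg/L.

DO ≈ 6.43 mg/L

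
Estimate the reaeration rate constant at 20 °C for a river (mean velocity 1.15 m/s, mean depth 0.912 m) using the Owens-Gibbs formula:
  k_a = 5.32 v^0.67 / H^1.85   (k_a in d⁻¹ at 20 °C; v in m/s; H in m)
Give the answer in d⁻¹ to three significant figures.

k_a = 5.32 × 1.15^0.67 / 0.912^1.85 = 5.32 × 1.098 / 0.8433 = 6.928 d⁻¹.

k_a ≈ 6.93 d⁻¹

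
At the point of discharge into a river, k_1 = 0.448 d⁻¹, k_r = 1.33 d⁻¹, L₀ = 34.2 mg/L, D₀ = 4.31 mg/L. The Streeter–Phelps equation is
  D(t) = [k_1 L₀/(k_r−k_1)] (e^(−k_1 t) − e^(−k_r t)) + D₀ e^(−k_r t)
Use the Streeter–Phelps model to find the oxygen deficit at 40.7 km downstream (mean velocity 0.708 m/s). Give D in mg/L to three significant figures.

D ≈ 7.50 mg/L

Travel time t = x/v = 40.7 km / (0.708 m/s) = 40700 m / 0.708 m/s = 57490 s = 0.6653 d.
k_1 L₀/(k_r−k_1) = 0.448×34.2/(1.33−0.448) = 15.32/0.8820 = 17.37 mg/L.
e^(−k_1 t) = e^(−0.448×0.6653) = 0.7422; e^(−k_r t) = e^(−1.33×0.6653) = 0.4128.
D = 17.37 × (0.7422 − 0.4128) + 4.31 × 0.4128 = 5.724 + 1.779 = 7.503 mg/L.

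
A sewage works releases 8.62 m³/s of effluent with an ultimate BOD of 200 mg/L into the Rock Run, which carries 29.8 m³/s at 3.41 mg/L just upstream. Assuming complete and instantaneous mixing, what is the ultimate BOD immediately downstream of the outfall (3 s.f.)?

47.5 mg/L

Flow-weighted mixing: C = (Q_r C_r + Q_w C_w)/(Q_r + Q_w)
= (29.8×3.41 + 8.62×200)/(29.8 + 8.62) = 1826/38.42 = 47.52 mg/L.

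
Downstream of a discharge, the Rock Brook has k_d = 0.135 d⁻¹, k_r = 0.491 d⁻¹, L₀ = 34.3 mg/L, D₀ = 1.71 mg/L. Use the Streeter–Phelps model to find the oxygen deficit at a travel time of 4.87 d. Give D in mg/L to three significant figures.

D ≈ 5.71 mg/L

k_d L₀/(k_r−k_d) = 0.135×34.3/(0.491−0.135) = 4.630/0.3560 = 13.01 mg/L.
e^(−k_d t) = e^(−0.135×4.870) = 0.5182; e^(−k_r t) = e^(−0.491×4.870) = 0.09152.
D = 13.01 × (0.5182 − 0.09152) + 1.71 × 0.09152 = 5.549 + 0.1565 = 5.706 mg/L.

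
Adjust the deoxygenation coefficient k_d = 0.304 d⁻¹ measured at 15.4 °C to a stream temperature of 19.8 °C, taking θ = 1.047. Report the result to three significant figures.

k_d ≈ 0.372 d⁻¹

k_d(T₂) = k_d(T₁) · θ^(T₂−T₁) = 0.304 × 1.047^(19.8−15.4)
= 0.304 × 1.047^4.40 = 0.304 × 1.224 = 0.3721 d⁻¹.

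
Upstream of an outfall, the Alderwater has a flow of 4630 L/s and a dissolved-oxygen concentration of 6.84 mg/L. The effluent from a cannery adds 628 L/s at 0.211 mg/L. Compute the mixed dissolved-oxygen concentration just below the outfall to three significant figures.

6.05 mg/L

Flow-weighted mixing: C = (Q_r C_r + Q_w C_w)/(Q_r + Q_w)
= (4630×6.84 + 628×0.211)/(4630 + 628) = 31800/5258 = 6.048 mg/L.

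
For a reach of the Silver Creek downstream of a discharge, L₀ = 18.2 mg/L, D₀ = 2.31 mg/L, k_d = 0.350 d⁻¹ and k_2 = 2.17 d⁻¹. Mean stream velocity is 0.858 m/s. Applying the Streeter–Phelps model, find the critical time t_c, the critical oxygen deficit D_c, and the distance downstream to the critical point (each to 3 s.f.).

t_c = [1/(k_2−k_d)] ln[(k_2/k_d)(1 − D₀(k_2−k_d)/(k_d L₀))]
= [1/(2.17−0.350)] ln[(2.17/0.350)(1 − 2.31×1.820/(0.350×18.2))]
= (1/1.820) ln[6.200 × 0.3400] = 0.5495 × ln(2.108) = 0.5495 × 0.7457 = 0.4097 d.
L(t_c) = L₀ e^(−k_d t_c) = 18.2 × 0.8664 = 15.77 mg/L, and at the critical point k_2 D_c = k_d L, so D_c = (0.350/2.17) × 15.77 = 2.543 mg/L.
x_c = v t_c = 0.858 m/s × 0.4097 d × 86400 s/d = 30380 m ≈ 30.4 km.

t_c ≈ 0.410 d; D_c ≈ 2.54 mg/L; x_c ≈ 30.4 km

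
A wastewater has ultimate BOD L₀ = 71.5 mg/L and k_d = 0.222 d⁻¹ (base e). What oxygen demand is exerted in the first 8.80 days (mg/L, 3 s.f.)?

y ≈ 61.4 mg/L

y_t = L₀(1 − e^(−k_d t)) = 71.5 × (1 − e^(−0.222×8.80))
= 71.5 × (1 − 0.1418) = 71.5 × 0.8582 = 61.36 mg/L.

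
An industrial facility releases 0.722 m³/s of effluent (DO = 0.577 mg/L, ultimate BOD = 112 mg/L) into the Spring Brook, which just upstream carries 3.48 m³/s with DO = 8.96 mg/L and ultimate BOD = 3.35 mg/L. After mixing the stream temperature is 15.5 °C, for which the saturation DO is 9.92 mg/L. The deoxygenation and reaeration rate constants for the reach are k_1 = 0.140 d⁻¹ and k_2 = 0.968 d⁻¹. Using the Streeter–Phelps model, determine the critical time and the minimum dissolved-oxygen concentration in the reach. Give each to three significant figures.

t_c ≈ 1.09 d; minimum DO ≈ 7.18 mg/L

Mixed DO = (3.48×8.96 + 0.722×0.577)/(3.48+0.722) = 31.60/4.202 = 7.520 mg/L.
Mixed L₀ = (3.48×3.35 + 0.722×112)/(4.202) = 92.52/4.202 = 22.02 mg/L.
Initial deficit D₀ = C_s − DO₀ = 9.92 − 7.520 = 2.400 mg/L.
t_c = (1/0.8280) ln[(0.968/0.140)(1 − 2.400×0.8280/(0.140×22.02))] = 1.208 × ln(2.456) = 1.085 d.
D_c = (0.140/0.968) × 22.02 × e^(−0.140×1.085) = 0.1446 × 22.02 × 0.8590 = 2.736 mg/L.
Minimum DO = 9.92 − 2.736 = 7.184 mg/L.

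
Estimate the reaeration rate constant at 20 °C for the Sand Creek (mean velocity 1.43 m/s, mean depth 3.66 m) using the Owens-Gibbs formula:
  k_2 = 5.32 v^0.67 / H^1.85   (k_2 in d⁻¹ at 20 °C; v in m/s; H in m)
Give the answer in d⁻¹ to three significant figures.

k_2 = 5.32 × 1.43^0.67 / 3.66^1.85 = 5.32 × 1.271 / 11.03 = 0.6131 d⁻¹.

k_2 ≈ 0.613 d⁻¹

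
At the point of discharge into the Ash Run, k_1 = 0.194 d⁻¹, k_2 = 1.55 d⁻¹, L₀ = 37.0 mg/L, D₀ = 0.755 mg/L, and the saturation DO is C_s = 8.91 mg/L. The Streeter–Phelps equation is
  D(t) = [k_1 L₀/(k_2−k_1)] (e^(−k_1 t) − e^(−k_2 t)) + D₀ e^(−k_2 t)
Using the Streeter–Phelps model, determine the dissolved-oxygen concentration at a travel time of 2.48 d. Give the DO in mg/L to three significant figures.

k_1 L₀/(k_2−k_1) = 0.194×37.0/(1.55−0.194) = 7.178/1.356 = 5.294 mg/L.
e^(−k_1 t) = e^(−0.194×2.480) = 0.6181; e^(−k_2 t) = e^(−1.55×2.480) = 0.02141.
D = 5.294 × (0.6181 − 0.02141) + 0.755 × 0.02141 = 3.159 + 0.01616 = 3.175 mg/L.
DO = C_s − D = 8.91 − 3.175 = 5.735 mg/L.

DO ≈ 5.74 mg/L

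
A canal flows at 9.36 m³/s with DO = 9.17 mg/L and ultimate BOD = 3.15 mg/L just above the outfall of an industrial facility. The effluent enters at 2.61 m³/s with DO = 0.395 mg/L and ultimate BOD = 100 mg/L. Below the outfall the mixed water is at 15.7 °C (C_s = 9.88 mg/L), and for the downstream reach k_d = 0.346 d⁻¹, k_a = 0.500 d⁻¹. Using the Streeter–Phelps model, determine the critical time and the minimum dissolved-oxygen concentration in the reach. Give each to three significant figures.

Mixed DO = (9.36×9.17 + 2.61×0.395)/(9.36+2.61) = 86.86/11.97 = 7.257 mg/L.
Mixed L₀ = (9.36×3.15 + 2.61×100)/(11.97) = 290.5/11.97 = 24.27 mg/L.
Initial deficit D₀ = C_s − DO₀ = 9.88 − 7.257 = 2.623 mg/L.
t_c = (1/0.1540) ln[(0.500/0.346)(1 − 2.623×0.1540/(0.346×24.27))] = 6.494 × ln(1.376) = 2.071 d.
D_c = (0.346/0.500) × 24.27 × e^(−0.346×2.071) = 0.6920 × 24.27 × 0.4885 = 8.204 mg/L.
Minimum DO = 9.88 − 8.204 = 1.676 mg/L.

t_c ≈ 2.07 d; minimum DO ≈ 1.68 mg/L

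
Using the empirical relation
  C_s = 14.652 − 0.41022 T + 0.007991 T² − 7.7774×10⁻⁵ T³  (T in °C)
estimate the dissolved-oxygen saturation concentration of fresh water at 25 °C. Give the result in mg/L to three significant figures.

C_s = 14.652 − 0.41022×25 + 0.007991×25² − 7.7774×10⁻⁵×25³ = 8.176 mg/L.

C_s ≈ 8.18 mg/L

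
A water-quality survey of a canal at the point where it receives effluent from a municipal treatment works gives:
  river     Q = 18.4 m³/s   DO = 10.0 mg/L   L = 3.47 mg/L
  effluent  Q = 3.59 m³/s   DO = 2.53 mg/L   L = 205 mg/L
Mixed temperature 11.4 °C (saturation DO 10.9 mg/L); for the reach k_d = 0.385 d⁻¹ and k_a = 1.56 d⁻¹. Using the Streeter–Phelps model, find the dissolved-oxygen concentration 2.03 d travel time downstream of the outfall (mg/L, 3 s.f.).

Mixed DO = (18.4×10.0 + 3.59×2.53)/(18.4+3.59) = 193.1/21.99 = 8.780 mg/L.
Mixed L₀ = (18.4×3.47 + 3.59×205)/(21.99) = 799.8/21.99 = 36.37 mg/L.
Initial deficit D₀ = C_s − DO₀ = 10.9 − 8.780 = 2.120 mg/L.
D(2.03) = [0.385×36.37/(1.56−0.385)](e^(−0.385×2.03) − e^(−1.56×2.03)) + 2.120 e^(−1.56×2.03)
= 11.92 × (0.4577 − 0.04214) + 2.120 × 0.04214 = 5.042 mg/L.
DO = 10.9 − 5.042 = 5.858 mg/L.

DO ≈ 5.86 mg/L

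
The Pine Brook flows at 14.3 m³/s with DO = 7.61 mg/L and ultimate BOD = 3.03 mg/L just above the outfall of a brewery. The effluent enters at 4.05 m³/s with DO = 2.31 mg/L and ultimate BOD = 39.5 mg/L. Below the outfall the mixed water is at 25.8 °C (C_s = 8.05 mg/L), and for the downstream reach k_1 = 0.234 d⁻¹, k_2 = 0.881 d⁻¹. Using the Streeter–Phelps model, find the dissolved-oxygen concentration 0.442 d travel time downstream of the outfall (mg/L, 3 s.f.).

DO ≈ 6.06 mg/L

Mixed DO = (14.3×7.61 + 4.05×2.31)/(14.3+4.05) = 118.2/18.35 = 6.440 mg/L.
Mixed L₀ = (14.3×3.03 + 4.05×39.5)/(18.35) = 203.3/18.35 = 11.08 mg/L.
Initial deficit D₀ = C_s − DO₀ = 8.05 − 6.440 = 1.610 mg/L.
D(0.442) = [0.234×11.08/(0.881−0.234)](e^(−0.234×0.442) − e^(−0.881×0.442)) + 1.610 e^(−0.881×0.442)
= 4.007 × (0.9017 − 0.6775) + 1.610 × 0.6775 = 1.989 mg/L.
DO = 8.05 − 1.989 = 6.061 mg/L.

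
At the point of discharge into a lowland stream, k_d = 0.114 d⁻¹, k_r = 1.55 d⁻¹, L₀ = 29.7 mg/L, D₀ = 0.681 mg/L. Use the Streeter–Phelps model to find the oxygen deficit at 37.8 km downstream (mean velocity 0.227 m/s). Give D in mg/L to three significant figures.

D ≈ 1.81 mg/L

Travel time t = x/v = 37.8 km / (0.227 m/s) = 37800 m / 0.227 m/s = 166500 s = 1.927 d.
k_d L₀/(k_r−k_d) = 0.114×29.7/(1.55−0.114) = 3.386/1.436 = 2.358 mg/L.
e^(−k_d t) = e^(−0.114×1.927) = 0.8027; e^(−k_r t) = e^(−1.55×1.927) = 0.05042.
D = 2.358 × (0.8027 − 0.05042) + 0.681 × 0.05042 = 1.774 + 0.03434 = 1.808 mg/L.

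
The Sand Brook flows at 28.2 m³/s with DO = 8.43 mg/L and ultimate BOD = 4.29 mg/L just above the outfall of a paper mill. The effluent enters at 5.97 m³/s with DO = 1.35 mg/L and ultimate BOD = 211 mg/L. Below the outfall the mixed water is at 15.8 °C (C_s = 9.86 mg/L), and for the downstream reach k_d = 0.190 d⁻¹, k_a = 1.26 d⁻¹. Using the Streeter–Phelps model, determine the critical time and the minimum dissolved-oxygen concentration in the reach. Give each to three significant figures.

t_c ≈ 1.33 d; minimum DO ≈ 5.13 mg/L

Mixed DO = (28.2×8.43 + 5.97×1.35)/(28.2+5.97) = 245.8/34.17 = 7.193 mg/L.
Mixed L₀ = (28.2×4.29 + 5.97×211)/(34.17) = 1381/34.17 = 40.41 mg/L.
Initial deficit D₀ = C_s − DO₀ = 9.86 − 7.193 = 2.667 mg/L.
t_c = (1/1.070) ln[(1.26/0.190)(1 − 2.667×1.070/(0.190×40.41))] = 0.9346 × ln(4.167) = 1.334 d.
D_c = (0.190/1.26) × 40.41 × e^(−0.190×1.334) = 0.1508 × 40.41 × 0.7762 = 4.729 mg/L.
Minimum DO = 9.86 − 4.729 = 5.131 mg/L.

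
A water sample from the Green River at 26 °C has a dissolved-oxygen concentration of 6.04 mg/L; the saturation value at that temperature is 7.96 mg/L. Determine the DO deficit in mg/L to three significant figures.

D ≈ 1.92 mg/L

D = C_s − C = 7.96 − 6.04 = 1.92 mg/L.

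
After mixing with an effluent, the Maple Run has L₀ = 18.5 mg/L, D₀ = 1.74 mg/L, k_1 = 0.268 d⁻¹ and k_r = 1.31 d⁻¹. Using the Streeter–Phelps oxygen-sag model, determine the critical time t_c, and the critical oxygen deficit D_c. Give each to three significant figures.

With k_r/k_1 = 4.888 and 1 − D₀(k_r−k_1)/(k_1 L₀) = 0.6343,
t_c = ln(4.888 × 0.6343) / (1.31 − 0.268) = ln(3.101) / 1.042 = 1.132/1.042 = 1.086 d.
D_c = (k_1/k_r) L₀ e^(−k_1 t_c) = (0.268/1.31) × 18.5 × e^(−0.268×1.086) = 0.2046 × 18.5 × 0.7475 = 2.829 mg/L.

t_c ≈ 1.09 d; D_c ≈ 2.83 mg/L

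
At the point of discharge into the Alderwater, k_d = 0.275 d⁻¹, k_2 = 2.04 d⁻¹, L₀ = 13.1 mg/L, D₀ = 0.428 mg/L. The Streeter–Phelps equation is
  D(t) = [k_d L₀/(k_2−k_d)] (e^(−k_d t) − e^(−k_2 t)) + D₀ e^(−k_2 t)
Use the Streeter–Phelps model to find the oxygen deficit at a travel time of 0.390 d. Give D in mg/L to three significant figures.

k_d L₀/(k_2−k_d) = 0.275×13.1/(2.04−0.275) = 3.603/1.765 = 2.041 mg/L.
e^(−k_d t) = e^(−0.275×0.3900) = 0.8983; e^(−k_2 t) = e^(−2.04×0.3900) = 0.4513.
D = 2.041 × (0.8983 − 0.4513) + 0.428 × 0.4513 = 0.9123 + 0.1932 = 1.106 mg/L.

D ≈ 1.11 mg/L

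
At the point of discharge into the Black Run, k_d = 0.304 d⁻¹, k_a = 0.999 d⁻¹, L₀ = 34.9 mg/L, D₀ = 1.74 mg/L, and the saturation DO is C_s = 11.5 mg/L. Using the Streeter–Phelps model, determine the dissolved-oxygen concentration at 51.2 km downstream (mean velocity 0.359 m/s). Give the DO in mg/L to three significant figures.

Travel time t = x/v = 51.2 km / (0.359 m/s) = 51200 m / 0.359 m/s = 142600 s = 1.651 d.
k_d L₀/(k_a−k_d) = 0.304×34.9/(0.999−0.304) = 10.61/0.6950 = 15.27 mg/L.
e^(−k_d t) = e^(−0.304×1.651) = 0.6054; e^(−k_a t) = e^(−0.999×1.651) = 0.1922.
D = 15.27 × (0.6054 − 0.1922) + 1.74 × 0.1922 = 6.308 + 0.3345 = 6.642 mg/L.
DO = C_s − D = 11.5 − 6.642 = 4.858 mg/L.

DO ≈ 4.86 mg/L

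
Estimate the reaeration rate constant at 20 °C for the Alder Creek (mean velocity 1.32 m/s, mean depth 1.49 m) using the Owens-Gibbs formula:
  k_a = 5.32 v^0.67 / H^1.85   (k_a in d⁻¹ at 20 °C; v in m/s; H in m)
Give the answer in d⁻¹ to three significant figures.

k_a ≈ 3.06 d⁻¹

k_a = 5.32 × 1.32^0.67 / 1.49^1.85 = 5.32 × 1.204 / 2.091 = 3.064 d⁻¹.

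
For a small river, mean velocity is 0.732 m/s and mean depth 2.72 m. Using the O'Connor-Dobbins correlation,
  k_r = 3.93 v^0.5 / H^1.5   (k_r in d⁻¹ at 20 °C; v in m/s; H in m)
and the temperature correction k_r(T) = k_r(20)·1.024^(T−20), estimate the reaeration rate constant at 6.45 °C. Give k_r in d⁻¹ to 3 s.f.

k_r ≈ 0.544 d⁻¹

k_r(20) = 3.93 × 0.732^0.5 / 2.72^1.5 = 3.93 × 0.8556 / 4.486 = 0.7495 d⁻¹.
k_r(6.45) = 0.7495 × 1.024^(6.45−20) = 0.7495 × 0.7252 = 0.5435 d⁻¹.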